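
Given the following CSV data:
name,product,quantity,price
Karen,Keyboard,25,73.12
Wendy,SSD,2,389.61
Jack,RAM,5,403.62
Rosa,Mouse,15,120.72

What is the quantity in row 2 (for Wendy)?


Row 2: Wendy
Column 'quantity' = 2

ANSWER: 2


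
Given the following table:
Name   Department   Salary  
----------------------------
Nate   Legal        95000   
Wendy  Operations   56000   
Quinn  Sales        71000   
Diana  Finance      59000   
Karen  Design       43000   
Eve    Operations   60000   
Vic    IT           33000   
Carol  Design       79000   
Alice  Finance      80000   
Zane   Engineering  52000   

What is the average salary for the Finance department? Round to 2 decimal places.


Finance department members:
  Diana: 59000
  Alice: 80000
Sum = 139000
Count = 2
Average = 139000 / 2 = 69500.00

ANSWER: 69500.00


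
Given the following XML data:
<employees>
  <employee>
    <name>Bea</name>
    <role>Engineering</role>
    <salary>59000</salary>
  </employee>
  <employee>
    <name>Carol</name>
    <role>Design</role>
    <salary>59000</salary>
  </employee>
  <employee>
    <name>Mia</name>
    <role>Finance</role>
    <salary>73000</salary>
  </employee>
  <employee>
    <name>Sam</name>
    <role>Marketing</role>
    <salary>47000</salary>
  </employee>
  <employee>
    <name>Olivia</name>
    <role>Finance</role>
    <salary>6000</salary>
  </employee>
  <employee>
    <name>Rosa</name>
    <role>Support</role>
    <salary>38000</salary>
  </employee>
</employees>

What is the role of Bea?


Searching for <employee> with <name>Bea</name>
Found at position 1
<role>Engineering</role>

ANSWER: Engineering


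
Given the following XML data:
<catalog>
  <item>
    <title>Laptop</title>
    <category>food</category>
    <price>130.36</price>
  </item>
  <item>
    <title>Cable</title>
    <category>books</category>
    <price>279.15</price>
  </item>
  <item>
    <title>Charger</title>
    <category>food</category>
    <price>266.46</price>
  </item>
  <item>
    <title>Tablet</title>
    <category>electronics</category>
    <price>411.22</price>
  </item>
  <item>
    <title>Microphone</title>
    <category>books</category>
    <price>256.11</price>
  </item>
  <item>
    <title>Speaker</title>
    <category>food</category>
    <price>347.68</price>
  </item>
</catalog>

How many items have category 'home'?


Scanning <item> elements for <category>home</category>:
Count: 0

ANSWER: 0


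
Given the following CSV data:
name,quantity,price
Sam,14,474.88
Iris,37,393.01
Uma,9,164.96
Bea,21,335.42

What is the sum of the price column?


Values in 'price' column:
  Row 1: 474.88
  Row 2: 393.01
  Row 3: 164.96
  Row 4: 335.42
Sum = 474.88 + 393.01 + 164.96 + 335.42 = 1368.27

ANSWER: 1368.27


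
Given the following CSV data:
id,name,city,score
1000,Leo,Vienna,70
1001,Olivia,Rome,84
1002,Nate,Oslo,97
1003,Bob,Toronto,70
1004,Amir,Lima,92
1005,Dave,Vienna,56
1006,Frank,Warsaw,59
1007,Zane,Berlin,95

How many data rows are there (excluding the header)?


Counting rows (excluding header):
Header: id,name,city,score
Data rows: 8

ANSWER: 8


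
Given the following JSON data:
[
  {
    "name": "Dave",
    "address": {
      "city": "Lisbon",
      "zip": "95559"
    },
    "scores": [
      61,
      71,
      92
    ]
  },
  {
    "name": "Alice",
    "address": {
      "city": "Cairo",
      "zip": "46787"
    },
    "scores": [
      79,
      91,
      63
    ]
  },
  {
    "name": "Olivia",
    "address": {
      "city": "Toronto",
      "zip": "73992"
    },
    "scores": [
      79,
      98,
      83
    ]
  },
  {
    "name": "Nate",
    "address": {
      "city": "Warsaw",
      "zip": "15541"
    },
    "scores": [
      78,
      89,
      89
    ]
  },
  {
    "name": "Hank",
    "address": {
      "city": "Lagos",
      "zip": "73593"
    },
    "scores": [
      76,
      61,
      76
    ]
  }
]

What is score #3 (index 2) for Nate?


Path: records[3].scores[2]
Value: 89

ANSWER: 89


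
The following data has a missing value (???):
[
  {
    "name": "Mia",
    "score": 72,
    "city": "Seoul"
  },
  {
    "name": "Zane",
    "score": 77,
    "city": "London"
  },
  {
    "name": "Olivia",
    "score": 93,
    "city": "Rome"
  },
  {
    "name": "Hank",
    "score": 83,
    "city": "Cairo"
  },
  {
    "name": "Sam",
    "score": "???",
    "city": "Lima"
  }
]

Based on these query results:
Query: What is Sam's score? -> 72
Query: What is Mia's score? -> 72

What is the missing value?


The missing value is Sam's score
From query: Sam's score = 72

ANSWER: 72


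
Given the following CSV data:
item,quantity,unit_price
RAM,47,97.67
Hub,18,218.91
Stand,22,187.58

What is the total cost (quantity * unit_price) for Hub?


Row: Hub
quantity = 18
unit_price = 218.91
total = 18 * 218.91 = 3940.38

ANSWER: 3940.38


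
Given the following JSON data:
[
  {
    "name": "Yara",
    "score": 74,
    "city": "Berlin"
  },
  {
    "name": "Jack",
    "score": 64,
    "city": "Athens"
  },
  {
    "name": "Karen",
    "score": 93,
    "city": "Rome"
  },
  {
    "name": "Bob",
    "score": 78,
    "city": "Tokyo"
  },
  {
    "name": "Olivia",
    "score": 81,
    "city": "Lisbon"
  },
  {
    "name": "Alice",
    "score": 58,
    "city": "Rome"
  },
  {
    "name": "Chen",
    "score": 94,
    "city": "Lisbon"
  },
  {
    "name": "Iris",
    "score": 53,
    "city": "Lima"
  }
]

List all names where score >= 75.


Filtering records where score >= 75:
  Yara (score=74) -> no
  Jack (score=64) -> no
  Karen (score=93) -> YES
  Bob (score=78) -> YES
  Olivia (score=81) -> YES
  Alice (score=58) -> no
  Chen (score=94) -> YES
  Iris (score=53) -> no


ANSWER: Karen, Bob, Olivia, Chen


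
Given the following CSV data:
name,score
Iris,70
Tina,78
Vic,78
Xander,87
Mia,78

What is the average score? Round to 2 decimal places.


Scores: 70, 78, 78, 87, 78
Sum = 391
Count = 5
Average = 391 / 5 = 78.20

ANSWER: 78.20


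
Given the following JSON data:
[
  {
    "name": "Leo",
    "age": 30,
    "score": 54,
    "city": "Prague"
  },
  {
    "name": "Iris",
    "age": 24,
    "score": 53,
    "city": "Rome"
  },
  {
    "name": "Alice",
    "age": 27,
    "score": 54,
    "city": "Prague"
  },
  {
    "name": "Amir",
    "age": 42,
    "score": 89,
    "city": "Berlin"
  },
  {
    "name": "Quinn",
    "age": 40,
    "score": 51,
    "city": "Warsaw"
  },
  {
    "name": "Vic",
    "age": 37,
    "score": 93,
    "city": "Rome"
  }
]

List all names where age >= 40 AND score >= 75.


Checking both conditions:
  Leo (age=30, score=54) -> no
  Iris (age=24, score=53) -> no
  Alice (age=27, score=54) -> no
  Amir (age=42, score=89) -> YES
  Quinn (age=40, score=51) -> no
  Vic (age=37, score=93) -> no


ANSWER: Amir


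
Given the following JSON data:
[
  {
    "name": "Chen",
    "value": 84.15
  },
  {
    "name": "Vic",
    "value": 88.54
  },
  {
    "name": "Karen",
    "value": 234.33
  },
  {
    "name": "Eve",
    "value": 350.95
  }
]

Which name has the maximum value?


Comparing values:
  Chen: 84.15
  Vic: 88.54
  Karen: 234.33
  Eve: 350.95
Maximum: Eve (350.95)

ANSWER: Eve


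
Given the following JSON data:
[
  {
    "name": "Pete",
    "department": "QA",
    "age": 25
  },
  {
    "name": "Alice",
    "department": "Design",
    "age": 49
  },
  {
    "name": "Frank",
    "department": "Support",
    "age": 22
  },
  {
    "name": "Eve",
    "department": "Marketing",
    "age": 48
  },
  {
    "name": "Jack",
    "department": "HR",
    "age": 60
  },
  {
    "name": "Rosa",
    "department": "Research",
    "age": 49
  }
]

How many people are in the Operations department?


Scanning records for department = Operations
  No matches found
Count: 0

ANSWER: 0


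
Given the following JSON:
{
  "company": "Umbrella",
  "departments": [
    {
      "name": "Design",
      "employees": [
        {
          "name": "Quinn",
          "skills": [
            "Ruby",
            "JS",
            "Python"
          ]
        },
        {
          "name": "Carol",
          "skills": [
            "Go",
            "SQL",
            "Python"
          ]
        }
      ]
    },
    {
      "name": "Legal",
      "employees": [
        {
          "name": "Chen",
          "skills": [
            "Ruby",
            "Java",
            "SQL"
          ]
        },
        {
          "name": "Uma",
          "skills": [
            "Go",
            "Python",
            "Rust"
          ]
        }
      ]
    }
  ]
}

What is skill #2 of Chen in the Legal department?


Path: departments[1].employees[0].skills[1]
Value: Java

ANSWER: Java


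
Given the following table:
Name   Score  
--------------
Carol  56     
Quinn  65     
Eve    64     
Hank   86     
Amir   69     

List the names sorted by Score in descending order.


Sorting by Score (descending):
  Hank: 86
  Amir: 69
  Quinn: 65
  Eve: 64
  Carol: 56


ANSWER: Hank, Amir, Quinn, Eve, Carol


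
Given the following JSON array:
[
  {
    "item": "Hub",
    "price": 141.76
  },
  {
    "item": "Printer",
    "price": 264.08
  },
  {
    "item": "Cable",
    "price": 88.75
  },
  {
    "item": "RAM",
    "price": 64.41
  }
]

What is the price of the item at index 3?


Array index 3 -> RAM
price = 64.41

ANSWER: 64.41


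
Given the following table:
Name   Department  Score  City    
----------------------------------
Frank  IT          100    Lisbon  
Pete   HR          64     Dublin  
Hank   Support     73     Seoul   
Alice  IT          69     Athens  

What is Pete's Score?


Row 2: Pete
Score = 64

ANSWER: 64


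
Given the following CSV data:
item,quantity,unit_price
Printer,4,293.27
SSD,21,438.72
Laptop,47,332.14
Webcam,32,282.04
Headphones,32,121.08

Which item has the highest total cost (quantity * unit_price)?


Computing row totals:
  Printer: 1173.08
  SSD: 9213.12
  Laptop: 15610.58
  Webcam: 9025.28
  Headphones: 3874.56
Maximum: Laptop (15610.58)

ANSWER: Laptop


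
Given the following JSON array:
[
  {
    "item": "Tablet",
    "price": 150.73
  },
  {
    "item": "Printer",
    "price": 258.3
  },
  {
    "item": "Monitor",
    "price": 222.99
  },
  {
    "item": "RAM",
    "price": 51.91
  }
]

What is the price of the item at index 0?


Array index 0 -> Tablet
price = 150.73

ANSWER: 150.73


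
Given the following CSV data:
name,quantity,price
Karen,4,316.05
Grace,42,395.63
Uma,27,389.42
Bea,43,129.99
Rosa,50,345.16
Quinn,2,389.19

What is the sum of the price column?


Values in 'price' column:
  Row 1: 316.05
  Row 2: 395.63
  Row 3: 389.42
  Row 4: 129.99
  Row 5: 345.16
  Row 6: 389.19
Sum = 316.05 + 395.63 + 389.42 + 129.99 + 345.16 + 389.19 = 1965.44

ANSWER: 1965.44


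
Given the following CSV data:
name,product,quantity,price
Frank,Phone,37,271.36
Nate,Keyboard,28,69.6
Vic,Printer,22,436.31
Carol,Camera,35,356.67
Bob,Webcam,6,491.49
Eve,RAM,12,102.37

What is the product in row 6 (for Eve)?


Row 6: Eve
Column 'product' = RAM

ANSWER: RAM


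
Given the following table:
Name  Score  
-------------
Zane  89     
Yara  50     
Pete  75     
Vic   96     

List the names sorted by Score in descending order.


Sorting by Score (descending):
  Vic: 96
  Zane: 89
  Pete: 75
  Yara: 50


ANSWER: Vic, Zane, Pete, Yara


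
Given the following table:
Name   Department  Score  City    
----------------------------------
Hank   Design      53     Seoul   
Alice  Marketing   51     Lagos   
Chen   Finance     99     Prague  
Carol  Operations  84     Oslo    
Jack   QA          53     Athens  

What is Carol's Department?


Row 4: Carol
Department = Operations

ANSWER: Operations


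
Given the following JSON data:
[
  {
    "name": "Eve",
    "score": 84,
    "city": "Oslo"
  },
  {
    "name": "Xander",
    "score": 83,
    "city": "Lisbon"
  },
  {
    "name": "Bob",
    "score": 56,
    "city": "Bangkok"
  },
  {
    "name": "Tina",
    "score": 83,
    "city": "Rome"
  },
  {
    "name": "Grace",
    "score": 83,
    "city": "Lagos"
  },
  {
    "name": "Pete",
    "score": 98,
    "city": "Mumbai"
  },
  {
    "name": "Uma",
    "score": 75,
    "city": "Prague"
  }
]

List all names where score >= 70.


Filtering records where score >= 70:
  Eve (score=84) -> YES
  Xander (score=83) -> YES
  Bob (score=56) -> no
  Tina (score=83) -> YES
  Grace (score=83) -> YES
  Pete (score=98) -> YES
  Uma (score=75) -> YES


ANSWER: Eve, Xander, Tina, Grace, Pete, Uma


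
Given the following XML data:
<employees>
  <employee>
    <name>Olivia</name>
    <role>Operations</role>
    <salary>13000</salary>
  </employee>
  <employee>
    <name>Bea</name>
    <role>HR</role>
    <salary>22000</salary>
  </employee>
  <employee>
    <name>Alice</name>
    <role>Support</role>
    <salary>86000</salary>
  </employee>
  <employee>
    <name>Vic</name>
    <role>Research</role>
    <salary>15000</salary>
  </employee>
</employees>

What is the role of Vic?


Searching for <employee> with <name>Vic</name>
Found at position 4
<role>Research</role>

ANSWER: Research


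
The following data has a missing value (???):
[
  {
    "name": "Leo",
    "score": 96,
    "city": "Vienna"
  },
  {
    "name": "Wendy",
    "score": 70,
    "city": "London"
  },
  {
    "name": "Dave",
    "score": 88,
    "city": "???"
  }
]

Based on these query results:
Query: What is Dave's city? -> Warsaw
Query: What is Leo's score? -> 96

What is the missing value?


The missing value is Dave's city
From query: Dave's city = Warsaw

ANSWER: Warsaw


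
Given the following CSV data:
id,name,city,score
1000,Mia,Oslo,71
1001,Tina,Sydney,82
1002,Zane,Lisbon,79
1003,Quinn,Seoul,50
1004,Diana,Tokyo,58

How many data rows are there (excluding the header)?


Counting rows (excluding header):
Header: id,name,city,score
Data rows: 5

ANSWER: 5


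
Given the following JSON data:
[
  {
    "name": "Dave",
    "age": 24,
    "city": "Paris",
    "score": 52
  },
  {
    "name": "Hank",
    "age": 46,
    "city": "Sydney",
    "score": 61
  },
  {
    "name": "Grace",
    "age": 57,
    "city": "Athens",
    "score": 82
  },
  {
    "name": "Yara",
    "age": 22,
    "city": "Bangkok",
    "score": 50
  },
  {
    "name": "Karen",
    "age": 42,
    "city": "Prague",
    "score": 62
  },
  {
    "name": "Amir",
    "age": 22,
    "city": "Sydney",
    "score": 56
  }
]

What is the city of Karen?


Looking up record where name = Karen
Record index: 4
Field 'city' = Prague

ANSWER: Prague


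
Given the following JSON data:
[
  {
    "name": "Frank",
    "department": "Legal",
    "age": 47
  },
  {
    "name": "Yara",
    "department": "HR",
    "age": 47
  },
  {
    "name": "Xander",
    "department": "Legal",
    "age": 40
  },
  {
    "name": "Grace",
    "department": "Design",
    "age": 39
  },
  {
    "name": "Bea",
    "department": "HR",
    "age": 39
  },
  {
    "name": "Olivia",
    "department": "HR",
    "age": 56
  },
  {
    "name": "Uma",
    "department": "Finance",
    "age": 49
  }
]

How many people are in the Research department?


Scanning records for department = Research
  No matches found
Count: 0

ANSWER: 0


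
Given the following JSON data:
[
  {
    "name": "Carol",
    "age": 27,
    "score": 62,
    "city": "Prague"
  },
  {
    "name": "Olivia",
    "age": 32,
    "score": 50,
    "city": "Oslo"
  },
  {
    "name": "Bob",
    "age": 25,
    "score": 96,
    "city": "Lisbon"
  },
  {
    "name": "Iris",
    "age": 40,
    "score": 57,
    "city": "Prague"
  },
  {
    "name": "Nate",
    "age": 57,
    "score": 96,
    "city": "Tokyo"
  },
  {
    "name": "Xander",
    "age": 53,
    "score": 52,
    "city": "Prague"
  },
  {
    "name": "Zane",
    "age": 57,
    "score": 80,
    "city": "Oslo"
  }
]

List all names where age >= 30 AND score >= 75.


Checking both conditions:
  Carol (age=27, score=62) -> no
  Olivia (age=32, score=50) -> no
  Bob (age=25, score=96) -> no
  Iris (age=40, score=57) -> no
  Nate (age=57, score=96) -> YES
  Xander (age=53, score=52) -> no
  Zane (age=57, score=80) -> YES


ANSWER: Nate, Zane


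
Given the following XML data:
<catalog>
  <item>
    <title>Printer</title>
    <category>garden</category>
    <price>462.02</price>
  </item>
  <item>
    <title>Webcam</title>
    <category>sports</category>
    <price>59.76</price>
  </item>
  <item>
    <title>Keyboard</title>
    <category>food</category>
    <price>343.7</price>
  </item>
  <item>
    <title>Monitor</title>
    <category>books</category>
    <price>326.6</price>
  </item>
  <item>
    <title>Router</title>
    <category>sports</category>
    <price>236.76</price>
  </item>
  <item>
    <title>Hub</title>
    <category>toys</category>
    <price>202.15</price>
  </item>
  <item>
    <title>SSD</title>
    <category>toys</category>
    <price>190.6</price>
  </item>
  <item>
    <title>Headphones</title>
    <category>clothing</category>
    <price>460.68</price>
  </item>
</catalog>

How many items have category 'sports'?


Scanning <item> elements for <category>sports</category>:
  Item 2: Webcam -> MATCH
  Item 5: Router -> MATCH
Count: 2

ANSWER: 2


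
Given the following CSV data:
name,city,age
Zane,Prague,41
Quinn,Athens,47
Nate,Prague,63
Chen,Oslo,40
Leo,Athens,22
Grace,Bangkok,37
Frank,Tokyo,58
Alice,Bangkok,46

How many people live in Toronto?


Scanning city column for 'Toronto':
Total matches: 0

ANSWER: 0


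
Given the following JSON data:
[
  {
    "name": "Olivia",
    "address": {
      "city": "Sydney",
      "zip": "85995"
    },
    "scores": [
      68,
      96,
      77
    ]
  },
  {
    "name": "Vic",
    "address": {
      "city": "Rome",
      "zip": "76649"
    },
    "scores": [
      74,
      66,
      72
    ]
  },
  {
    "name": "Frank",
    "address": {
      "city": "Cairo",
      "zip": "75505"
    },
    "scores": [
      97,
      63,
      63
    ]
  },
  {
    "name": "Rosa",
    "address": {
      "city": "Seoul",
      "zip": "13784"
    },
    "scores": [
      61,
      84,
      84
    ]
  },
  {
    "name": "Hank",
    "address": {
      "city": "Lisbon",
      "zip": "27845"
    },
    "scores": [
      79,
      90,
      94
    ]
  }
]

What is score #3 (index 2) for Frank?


Path: records[2].scores[2]
Value: 63

ANSWER: 63


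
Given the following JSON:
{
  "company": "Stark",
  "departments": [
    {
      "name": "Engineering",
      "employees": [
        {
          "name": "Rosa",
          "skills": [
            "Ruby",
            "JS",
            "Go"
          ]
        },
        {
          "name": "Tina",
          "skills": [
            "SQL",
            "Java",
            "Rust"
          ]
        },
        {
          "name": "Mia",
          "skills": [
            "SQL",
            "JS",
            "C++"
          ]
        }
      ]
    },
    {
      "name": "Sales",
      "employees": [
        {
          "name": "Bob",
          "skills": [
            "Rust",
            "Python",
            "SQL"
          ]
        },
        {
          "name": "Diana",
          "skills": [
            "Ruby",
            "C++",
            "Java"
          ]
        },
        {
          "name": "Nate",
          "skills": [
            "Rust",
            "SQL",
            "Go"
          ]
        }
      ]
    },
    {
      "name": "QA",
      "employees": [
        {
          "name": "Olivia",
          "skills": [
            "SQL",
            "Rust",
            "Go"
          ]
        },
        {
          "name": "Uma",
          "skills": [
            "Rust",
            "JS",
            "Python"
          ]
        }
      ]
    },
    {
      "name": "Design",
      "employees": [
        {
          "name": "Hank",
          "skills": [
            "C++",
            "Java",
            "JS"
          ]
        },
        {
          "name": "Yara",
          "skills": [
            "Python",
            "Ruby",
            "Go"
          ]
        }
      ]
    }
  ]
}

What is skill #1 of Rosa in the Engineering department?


Path: departments[0].employees[0].skills[0]
Value: Ruby

ANSWER: Ruby


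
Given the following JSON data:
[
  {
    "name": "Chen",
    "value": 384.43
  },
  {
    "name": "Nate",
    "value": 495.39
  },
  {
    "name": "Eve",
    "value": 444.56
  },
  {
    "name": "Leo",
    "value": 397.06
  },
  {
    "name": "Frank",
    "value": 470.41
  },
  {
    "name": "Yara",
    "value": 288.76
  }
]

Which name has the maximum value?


Comparing values:
  Chen: 384.43
  Nate: 495.39
  Eve: 444.56
  Leo: 397.06
  Frank: 470.41
  Yara: 288.76
Maximum: Nate (495.39)

ANSWER: Nate


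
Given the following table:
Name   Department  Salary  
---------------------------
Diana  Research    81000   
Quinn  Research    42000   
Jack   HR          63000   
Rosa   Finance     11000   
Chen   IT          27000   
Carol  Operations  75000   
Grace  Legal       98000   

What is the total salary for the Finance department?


Finance department members:
  Rosa: 11000
Total = 11000 = 11000

ANSWER: 11000


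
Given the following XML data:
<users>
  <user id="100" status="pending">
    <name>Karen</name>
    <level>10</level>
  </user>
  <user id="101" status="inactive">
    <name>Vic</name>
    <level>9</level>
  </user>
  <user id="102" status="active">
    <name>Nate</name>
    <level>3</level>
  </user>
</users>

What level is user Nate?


Finding user: Nate
<level>3</level>

ANSWER: 3


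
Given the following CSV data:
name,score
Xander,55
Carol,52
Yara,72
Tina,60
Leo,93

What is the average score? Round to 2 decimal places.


Scores: 55, 52, 72, 60, 93
Sum = 332
Count = 5
Average = 332 / 5 = 66.40

ANSWER: 66.40


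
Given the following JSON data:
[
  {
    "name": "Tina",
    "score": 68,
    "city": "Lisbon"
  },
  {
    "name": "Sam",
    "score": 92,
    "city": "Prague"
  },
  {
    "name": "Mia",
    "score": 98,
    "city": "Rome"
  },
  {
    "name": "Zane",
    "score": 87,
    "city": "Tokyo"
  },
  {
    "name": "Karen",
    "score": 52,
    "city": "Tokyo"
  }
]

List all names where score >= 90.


Filtering records where score >= 90:
  Tina (score=68) -> no
  Sam (score=92) -> YES
  Mia (score=98) -> YES
  Zane (score=87) -> no
  Karen (score=52) -> no


ANSWER: Sam, Mia


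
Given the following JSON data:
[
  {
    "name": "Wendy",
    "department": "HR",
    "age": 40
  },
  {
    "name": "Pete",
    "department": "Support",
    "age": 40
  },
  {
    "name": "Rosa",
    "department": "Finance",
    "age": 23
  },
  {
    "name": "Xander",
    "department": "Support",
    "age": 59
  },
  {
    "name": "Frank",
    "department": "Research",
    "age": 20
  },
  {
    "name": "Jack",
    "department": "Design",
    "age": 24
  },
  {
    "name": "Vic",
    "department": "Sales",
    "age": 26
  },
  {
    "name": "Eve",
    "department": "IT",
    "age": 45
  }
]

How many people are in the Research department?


Scanning records for department = Research
  Record 4: Frank
Count: 1

ANSWER: 1


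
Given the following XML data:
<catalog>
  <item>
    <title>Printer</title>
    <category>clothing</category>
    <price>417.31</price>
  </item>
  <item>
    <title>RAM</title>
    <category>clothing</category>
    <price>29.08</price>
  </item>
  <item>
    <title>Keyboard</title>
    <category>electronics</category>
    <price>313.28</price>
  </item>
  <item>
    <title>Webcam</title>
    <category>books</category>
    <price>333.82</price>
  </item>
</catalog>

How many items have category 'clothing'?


Scanning <item> elements for <category>clothing</category>:
  Item 1: Printer -> MATCH
  Item 2: RAM -> MATCH
Count: 2

ANSWER: 2


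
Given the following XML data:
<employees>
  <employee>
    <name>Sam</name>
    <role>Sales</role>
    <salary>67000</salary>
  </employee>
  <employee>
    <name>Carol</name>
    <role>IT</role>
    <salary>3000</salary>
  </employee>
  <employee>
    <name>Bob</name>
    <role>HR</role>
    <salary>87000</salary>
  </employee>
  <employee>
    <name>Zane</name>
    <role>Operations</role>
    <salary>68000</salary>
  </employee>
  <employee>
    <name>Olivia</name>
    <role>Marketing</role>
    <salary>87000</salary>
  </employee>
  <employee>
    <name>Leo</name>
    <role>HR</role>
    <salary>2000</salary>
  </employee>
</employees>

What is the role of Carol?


Searching for <employee> with <name>Carol</name>
Found at position 2
<role>IT</role>

ANSWER: IT


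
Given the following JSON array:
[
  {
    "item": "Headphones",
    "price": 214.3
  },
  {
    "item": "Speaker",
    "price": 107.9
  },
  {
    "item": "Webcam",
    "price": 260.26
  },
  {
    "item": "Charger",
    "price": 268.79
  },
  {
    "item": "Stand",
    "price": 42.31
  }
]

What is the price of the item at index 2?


Array index 2 -> Webcam
price = 260.26

ANSWER: 260.26


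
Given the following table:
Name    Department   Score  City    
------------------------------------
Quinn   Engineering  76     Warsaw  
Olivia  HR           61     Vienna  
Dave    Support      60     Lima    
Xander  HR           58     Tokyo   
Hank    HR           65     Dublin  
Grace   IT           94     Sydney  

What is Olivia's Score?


Row 2: Olivia
Score = 61

ANSWER: 61


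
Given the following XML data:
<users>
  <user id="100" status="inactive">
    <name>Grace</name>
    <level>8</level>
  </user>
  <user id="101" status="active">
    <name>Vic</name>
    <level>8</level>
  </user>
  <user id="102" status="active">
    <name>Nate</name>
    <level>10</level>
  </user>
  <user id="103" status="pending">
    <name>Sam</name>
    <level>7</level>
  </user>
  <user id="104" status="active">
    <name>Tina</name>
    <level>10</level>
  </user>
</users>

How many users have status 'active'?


Counting users with status='active':
  Vic (id=101) -> MATCH
  Nate (id=102) -> MATCH
  Tina (id=104) -> MATCH
Count: 3

ANSWER: 3


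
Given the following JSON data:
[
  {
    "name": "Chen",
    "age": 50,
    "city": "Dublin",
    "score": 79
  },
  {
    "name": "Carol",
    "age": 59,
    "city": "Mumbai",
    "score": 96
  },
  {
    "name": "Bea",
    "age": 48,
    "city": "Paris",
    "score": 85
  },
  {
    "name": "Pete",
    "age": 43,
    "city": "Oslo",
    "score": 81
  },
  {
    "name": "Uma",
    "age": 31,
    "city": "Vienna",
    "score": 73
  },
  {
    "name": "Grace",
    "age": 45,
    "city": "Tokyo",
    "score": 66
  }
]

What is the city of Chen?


Looking up record where name = Chen
Record index: 0
Field 'city' = Dublin

ANSWER: Dublin


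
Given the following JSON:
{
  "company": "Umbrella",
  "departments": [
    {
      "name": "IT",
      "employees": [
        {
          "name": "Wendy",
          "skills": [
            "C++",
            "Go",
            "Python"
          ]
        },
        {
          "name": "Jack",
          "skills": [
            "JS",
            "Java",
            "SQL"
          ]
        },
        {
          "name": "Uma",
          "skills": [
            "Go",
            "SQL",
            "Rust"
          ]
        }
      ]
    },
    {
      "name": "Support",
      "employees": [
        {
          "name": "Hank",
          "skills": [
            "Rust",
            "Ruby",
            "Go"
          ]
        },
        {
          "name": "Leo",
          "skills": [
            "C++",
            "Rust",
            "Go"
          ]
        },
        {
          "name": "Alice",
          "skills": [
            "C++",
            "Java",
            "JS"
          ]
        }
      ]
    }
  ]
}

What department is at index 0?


Path: departments[0].name
Value: IT

ANSWER: IT


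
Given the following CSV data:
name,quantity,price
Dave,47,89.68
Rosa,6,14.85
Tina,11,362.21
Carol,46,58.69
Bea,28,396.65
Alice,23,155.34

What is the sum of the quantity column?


Values in 'quantity' column:
  Row 1: 47
  Row 2: 6
  Row 3: 11
  Row 4: 46
  Row 5: 28
  Row 6: 23
Sum = 47 + 6 + 11 + 46 + 28 + 23 = 161

ANSWER: 161


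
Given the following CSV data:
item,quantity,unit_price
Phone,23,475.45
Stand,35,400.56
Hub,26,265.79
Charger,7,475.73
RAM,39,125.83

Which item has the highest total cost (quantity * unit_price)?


Computing row totals:
  Phone: 10935.35
  Stand: 14019.6
  Hub: 6910.54
  Charger: 3330.11
  RAM: 4907.37
Maximum: Stand (14019.6)

ANSWER: Stand


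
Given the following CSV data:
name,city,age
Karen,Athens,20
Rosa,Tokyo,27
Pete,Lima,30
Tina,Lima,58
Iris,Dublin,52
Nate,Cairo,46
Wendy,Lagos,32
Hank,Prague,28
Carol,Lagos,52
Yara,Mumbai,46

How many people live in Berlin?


Scanning city column for 'Berlin':
Total matches: 0

ANSWER: 0


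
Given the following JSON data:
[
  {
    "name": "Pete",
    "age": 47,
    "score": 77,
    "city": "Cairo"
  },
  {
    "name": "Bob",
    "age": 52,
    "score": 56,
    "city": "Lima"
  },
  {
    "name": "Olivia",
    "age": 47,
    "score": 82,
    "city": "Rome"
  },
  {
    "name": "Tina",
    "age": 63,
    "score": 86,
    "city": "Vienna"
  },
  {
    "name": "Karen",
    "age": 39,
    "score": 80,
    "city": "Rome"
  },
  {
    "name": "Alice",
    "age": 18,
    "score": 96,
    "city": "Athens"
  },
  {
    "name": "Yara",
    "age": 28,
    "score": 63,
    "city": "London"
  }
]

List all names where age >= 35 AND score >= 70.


Checking both conditions:
  Pete (age=47, score=77) -> YES
  Bob (age=52, score=56) -> no
  Olivia (age=47, score=82) -> YES
  Tina (age=63, score=86) -> YES
  Karen (age=39, score=80) -> YES
  Alice (age=18, score=96) -> no
  Yara (age=28, score=63) -> no


ANSWER: Pete, Olivia, Tina, Karen


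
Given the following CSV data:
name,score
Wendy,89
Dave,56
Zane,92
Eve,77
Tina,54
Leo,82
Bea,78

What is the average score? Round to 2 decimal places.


Scores: 89, 56, 92, 77, 54, 82, 78
Sum = 528
Count = 7
Average = 528 / 7 = 75.43

ANSWER: 75.43


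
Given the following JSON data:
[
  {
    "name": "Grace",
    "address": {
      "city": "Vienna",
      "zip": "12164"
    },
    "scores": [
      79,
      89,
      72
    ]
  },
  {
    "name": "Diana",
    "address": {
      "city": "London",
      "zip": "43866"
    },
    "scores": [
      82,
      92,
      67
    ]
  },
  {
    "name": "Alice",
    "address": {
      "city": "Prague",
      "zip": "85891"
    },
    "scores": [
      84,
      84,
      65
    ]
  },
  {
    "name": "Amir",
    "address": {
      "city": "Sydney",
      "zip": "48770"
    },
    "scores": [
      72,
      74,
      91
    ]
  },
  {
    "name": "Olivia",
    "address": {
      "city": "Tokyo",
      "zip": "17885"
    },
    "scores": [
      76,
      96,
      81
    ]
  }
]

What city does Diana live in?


Path: records[1].address.city
Value: London

ANSWER: London


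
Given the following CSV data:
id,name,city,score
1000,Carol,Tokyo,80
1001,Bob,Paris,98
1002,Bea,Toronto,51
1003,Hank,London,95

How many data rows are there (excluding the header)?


Counting rows (excluding header):
Header: id,name,city,score
Data rows: 4

ANSWER: 4


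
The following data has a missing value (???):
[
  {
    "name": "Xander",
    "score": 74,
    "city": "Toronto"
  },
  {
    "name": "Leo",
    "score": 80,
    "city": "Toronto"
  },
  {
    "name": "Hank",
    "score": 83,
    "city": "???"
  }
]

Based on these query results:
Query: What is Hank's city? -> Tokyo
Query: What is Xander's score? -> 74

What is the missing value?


The missing value is Hank's city
From query: Hank's city = Tokyo

ANSWER: Tokyo


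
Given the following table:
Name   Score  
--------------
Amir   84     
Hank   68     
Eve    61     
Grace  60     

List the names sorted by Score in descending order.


Sorting by Score (descending):
  Amir: 84
  Hank: 68
  Eve: 61
  Grace: 60


ANSWER: Amir, Hank, Eve, Grace


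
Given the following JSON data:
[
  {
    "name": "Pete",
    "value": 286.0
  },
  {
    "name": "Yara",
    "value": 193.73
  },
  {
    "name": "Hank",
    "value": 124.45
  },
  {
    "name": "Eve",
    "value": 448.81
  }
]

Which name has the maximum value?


Comparing values:
  Pete: 286.0
  Yara: 193.73
  Hank: 124.45
  Eve: 448.81
Maximum: Eve (448.81)

ANSWER: Eve


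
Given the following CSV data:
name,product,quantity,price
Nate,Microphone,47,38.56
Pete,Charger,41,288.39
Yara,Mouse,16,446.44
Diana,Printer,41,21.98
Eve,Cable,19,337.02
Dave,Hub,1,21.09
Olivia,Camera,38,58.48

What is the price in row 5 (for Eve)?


Row 5: Eve
Column 'price' = 337.02

ANSWER: 337.02


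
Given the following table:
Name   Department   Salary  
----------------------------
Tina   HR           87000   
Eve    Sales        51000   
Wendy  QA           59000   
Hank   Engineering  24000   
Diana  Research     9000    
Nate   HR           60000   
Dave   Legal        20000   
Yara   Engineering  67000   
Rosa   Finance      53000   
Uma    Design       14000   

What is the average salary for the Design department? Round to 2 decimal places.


Design department members:
  Uma: 14000
Sum = 14000
Count = 1
Average = 14000 / 1 = 14000.00

ANSWER: 14000.00


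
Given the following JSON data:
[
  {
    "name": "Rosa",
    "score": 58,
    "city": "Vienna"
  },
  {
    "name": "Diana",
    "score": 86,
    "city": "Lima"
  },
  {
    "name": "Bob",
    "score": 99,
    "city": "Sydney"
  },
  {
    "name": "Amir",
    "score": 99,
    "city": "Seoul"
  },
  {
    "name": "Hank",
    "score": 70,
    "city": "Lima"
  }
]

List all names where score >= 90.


Filtering records where score >= 90:
  Rosa (score=58) -> no
  Diana (score=86) -> no
  Bob (score=99) -> YES
  Amir (score=99) -> YES
  Hank (score=70) -> no


ANSWER: Bob, Amir


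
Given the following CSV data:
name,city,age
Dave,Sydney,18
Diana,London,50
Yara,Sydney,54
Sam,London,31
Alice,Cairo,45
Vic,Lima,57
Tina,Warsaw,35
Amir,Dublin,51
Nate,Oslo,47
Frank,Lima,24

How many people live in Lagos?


Scanning city column for 'Lagos':
Total matches: 0

ANSWER: 0


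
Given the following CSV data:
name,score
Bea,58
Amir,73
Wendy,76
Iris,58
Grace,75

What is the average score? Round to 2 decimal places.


Scores: 58, 73, 76, 58, 75
Sum = 340
Count = 5
Average = 340 / 5 = 68.00

ANSWER: 68.00


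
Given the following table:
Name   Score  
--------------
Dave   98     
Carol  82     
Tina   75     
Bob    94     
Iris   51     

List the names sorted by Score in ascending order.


Sorting by Score (ascending):
  Iris: 51
  Tina: 75
  Carol: 82
  Bob: 94
  Dave: 98


ANSWER: Iris, Tina, Carol, Bob, Dave


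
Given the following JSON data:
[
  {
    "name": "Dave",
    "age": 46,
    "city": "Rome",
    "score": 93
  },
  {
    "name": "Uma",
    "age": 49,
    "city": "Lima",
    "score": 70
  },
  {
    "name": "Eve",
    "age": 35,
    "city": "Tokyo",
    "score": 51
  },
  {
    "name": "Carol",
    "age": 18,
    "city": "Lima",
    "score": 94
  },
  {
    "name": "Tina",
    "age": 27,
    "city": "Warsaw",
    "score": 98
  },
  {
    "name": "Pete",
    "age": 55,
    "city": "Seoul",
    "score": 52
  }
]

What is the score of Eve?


Looking up record where name = Eve
Record index: 2
Field 'score' = 51

ANSWER: 51


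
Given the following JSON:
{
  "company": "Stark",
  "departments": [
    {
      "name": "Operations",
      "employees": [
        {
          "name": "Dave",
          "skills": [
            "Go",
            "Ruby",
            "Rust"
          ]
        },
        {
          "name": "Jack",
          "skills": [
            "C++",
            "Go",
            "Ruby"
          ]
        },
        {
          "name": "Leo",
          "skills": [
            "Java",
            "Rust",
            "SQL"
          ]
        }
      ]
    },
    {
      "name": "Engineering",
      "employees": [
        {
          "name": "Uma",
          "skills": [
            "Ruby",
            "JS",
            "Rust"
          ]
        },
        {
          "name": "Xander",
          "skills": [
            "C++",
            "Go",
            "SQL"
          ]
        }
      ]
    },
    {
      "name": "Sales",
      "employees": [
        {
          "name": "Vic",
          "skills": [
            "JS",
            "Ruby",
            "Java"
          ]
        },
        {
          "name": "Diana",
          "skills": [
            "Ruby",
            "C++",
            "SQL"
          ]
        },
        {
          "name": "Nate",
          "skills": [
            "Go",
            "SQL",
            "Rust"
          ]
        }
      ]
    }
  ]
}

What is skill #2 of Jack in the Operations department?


Path: departments[0].employees[1].skills[1]
Value: Go

ANSWER: Go


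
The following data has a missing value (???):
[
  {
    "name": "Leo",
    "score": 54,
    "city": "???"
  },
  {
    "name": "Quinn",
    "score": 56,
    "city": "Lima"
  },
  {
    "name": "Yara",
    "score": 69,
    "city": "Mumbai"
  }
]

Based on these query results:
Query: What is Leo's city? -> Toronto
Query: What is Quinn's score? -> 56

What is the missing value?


The missing value is Leo's city
From query: Leo's city = Toronto

ANSWER: Toronto


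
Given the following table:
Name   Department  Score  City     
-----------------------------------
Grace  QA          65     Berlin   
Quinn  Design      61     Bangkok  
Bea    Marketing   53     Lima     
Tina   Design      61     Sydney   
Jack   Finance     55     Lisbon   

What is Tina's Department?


Row 4: Tina
Department = Design

ANSWER: Design


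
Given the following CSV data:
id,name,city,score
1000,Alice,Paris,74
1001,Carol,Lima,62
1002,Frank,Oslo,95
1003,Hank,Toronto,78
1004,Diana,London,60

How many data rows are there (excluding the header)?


Counting rows (excluding header):
Header: id,name,city,score
Data rows: 5

ANSWER: 5


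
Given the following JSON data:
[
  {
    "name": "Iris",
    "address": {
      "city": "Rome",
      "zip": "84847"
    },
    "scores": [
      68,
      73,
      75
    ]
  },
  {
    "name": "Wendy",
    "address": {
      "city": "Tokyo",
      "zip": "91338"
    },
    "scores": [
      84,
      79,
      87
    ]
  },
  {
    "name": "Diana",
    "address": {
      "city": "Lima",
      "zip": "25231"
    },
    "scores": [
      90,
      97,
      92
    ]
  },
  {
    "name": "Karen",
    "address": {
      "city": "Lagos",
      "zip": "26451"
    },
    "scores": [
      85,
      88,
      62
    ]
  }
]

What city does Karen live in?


Path: records[3].address.city
Value: Lagos

ANSWER: Lagos


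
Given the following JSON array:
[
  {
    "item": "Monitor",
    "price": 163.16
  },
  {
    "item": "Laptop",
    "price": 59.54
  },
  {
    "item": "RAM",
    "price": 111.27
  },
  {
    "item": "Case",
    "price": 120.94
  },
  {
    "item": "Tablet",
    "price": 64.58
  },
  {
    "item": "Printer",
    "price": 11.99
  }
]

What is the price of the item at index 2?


Array index 2 -> RAM
price = 111.27

ANSWER: 111.27


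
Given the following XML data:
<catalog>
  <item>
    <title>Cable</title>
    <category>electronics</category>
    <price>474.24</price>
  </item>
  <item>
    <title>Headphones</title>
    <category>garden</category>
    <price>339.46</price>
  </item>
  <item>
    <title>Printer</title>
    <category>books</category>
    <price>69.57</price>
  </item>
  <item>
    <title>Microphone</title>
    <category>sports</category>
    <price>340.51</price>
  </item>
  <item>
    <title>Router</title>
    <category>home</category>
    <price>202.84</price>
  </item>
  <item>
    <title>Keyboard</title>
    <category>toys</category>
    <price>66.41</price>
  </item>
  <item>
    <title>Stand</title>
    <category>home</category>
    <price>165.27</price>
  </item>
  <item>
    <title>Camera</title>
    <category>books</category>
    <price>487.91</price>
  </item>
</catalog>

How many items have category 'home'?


Scanning <item> elements for <category>home</category>:
  Item 5: Router -> MATCH
  Item 7: Stand -> MATCH
Count: 2

ANSWER: 2


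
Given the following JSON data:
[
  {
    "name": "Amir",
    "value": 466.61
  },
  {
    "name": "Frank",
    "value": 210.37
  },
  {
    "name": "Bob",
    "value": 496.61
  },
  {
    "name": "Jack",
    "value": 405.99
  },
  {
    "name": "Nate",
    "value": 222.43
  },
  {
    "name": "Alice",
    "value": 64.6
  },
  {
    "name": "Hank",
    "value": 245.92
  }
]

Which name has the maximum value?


Comparing values:
  Amir: 466.61
  Frank: 210.37
  Bob: 496.61
  Jack: 405.99
  Nate: 222.43
  Alice: 64.6
  Hank: 245.92
Maximum: Bob (496.61)

ANSWER: Bob
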